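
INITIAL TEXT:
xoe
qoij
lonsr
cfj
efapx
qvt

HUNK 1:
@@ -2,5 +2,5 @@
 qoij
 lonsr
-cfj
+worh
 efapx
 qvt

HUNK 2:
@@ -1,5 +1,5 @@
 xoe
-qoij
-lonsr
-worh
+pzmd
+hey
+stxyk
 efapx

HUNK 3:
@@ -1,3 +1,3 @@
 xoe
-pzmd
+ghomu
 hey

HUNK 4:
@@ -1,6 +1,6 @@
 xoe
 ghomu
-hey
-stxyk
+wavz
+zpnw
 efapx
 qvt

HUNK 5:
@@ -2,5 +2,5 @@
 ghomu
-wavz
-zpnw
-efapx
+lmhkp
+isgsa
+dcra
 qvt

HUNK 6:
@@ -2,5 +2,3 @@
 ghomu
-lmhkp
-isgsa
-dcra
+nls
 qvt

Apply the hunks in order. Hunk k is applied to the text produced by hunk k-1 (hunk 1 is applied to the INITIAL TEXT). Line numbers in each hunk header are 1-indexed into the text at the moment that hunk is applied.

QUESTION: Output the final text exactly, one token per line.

Answer: xoe
ghomu
nls
qvt

Derivation:
Hunk 1: at line 2 remove [cfj] add [worh] -> 6 lines: xoe qoij lonsr worh efapx qvt
Hunk 2: at line 1 remove [qoij,lonsr,worh] add [pzmd,hey,stxyk] -> 6 lines: xoe pzmd hey stxyk efapx qvt
Hunk 3: at line 1 remove [pzmd] add [ghomu] -> 6 lines: xoe ghomu hey stxyk efapx qvt
Hunk 4: at line 1 remove [hey,stxyk] add [wavz,zpnw] -> 6 lines: xoe ghomu wavz zpnw efapx qvt
Hunk 5: at line 2 remove [wavz,zpnw,efapx] add [lmhkp,isgsa,dcra] -> 6 lines: xoe ghomu lmhkp isgsa dcra qvt
Hunk 6: at line 2 remove [lmhkp,isgsa,dcra] add [nls] -> 4 lines: xoe ghomu nls qvt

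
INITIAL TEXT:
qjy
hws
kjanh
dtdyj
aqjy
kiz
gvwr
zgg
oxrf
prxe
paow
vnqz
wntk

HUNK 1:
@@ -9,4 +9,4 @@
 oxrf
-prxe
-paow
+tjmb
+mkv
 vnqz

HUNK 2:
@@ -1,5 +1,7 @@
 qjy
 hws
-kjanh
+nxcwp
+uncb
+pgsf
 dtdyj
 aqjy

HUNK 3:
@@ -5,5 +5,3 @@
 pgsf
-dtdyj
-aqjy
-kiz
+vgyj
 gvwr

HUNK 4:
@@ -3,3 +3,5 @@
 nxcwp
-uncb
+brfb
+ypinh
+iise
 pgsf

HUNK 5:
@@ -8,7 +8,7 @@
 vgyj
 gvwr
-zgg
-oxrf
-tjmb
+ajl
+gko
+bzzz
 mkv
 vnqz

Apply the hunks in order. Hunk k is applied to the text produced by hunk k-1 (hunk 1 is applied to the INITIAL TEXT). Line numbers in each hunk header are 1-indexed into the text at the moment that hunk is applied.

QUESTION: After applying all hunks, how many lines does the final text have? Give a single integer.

Answer: 15

Derivation:
Hunk 1: at line 9 remove [prxe,paow] add [tjmb,mkv] -> 13 lines: qjy hws kjanh dtdyj aqjy kiz gvwr zgg oxrf tjmb mkv vnqz wntk
Hunk 2: at line 1 remove [kjanh] add [nxcwp,uncb,pgsf] -> 15 lines: qjy hws nxcwp uncb pgsf dtdyj aqjy kiz gvwr zgg oxrf tjmb mkv vnqz wntk
Hunk 3: at line 5 remove [dtdyj,aqjy,kiz] add [vgyj] -> 13 lines: qjy hws nxcwp uncb pgsf vgyj gvwr zgg oxrf tjmb mkv vnqz wntk
Hunk 4: at line 3 remove [uncb] add [brfb,ypinh,iise] -> 15 lines: qjy hws nxcwp brfb ypinh iise pgsf vgyj gvwr zgg oxrf tjmb mkv vnqz wntk
Hunk 5: at line 8 remove [zgg,oxrf,tjmb] add [ajl,gko,bzzz] -> 15 lines: qjy hws nxcwp brfb ypinh iise pgsf vgyj gvwr ajl gko bzzz mkv vnqz wntk
Final line count: 15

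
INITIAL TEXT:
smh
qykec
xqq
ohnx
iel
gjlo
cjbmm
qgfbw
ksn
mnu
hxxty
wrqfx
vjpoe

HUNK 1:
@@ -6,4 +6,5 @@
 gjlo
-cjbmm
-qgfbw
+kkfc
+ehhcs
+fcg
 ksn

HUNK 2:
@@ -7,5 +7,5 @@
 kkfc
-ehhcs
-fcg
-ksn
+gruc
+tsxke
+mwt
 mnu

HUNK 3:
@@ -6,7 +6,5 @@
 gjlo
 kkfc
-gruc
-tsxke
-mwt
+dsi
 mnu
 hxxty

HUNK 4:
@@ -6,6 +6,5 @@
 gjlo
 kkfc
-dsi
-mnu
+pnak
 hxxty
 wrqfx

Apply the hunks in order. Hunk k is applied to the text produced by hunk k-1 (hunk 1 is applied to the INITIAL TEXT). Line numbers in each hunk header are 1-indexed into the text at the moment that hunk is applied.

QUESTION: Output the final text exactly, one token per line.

Hunk 1: at line 6 remove [cjbmm,qgfbw] add [kkfc,ehhcs,fcg] -> 14 lines: smh qykec xqq ohnx iel gjlo kkfc ehhcs fcg ksn mnu hxxty wrqfx vjpoe
Hunk 2: at line 7 remove [ehhcs,fcg,ksn] add [gruc,tsxke,mwt] -> 14 lines: smh qykec xqq ohnx iel gjlo kkfc gruc tsxke mwt mnu hxxty wrqfx vjpoe
Hunk 3: at line 6 remove [gruc,tsxke,mwt] add [dsi] -> 12 lines: smh qykec xqq ohnx iel gjlo kkfc dsi mnu hxxty wrqfx vjpoe
Hunk 4: at line 6 remove [dsi,mnu] add [pnak] -> 11 lines: smh qykec xqq ohnx iel gjlo kkfc pnak hxxty wrqfx vjpoe

Answer: smh
qykec
xqq
ohnx
iel
gjlo
kkfc
pnak
hxxty
wrqfx
vjpoe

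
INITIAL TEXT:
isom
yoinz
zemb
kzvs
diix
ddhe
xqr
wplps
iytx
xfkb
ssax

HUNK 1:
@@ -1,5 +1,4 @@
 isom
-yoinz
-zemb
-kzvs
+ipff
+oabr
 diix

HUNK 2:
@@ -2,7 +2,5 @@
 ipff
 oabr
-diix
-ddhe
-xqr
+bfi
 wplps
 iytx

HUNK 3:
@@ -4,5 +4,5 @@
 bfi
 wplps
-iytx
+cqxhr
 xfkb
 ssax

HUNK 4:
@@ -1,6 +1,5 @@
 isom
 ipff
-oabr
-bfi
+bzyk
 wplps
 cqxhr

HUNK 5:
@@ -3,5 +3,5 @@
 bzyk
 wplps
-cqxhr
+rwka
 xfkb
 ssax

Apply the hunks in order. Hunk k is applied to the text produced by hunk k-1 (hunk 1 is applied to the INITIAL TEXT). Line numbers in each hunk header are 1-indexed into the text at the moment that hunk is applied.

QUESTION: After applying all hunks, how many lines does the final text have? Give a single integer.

Answer: 7

Derivation:
Hunk 1: at line 1 remove [yoinz,zemb,kzvs] add [ipff,oabr] -> 10 lines: isom ipff oabr diix ddhe xqr wplps iytx xfkb ssax
Hunk 2: at line 2 remove [diix,ddhe,xqr] add [bfi] -> 8 lines: isom ipff oabr bfi wplps iytx xfkb ssax
Hunk 3: at line 4 remove [iytx] add [cqxhr] -> 8 lines: isom ipff oabr bfi wplps cqxhr xfkb ssax
Hunk 4: at line 1 remove [oabr,bfi] add [bzyk] -> 7 lines: isom ipff bzyk wplps cqxhr xfkb ssax
Hunk 5: at line 3 remove [cqxhr] add [rwka] -> 7 lines: isom ipff bzyk wplps rwka xfkb ssax
Final line count: 7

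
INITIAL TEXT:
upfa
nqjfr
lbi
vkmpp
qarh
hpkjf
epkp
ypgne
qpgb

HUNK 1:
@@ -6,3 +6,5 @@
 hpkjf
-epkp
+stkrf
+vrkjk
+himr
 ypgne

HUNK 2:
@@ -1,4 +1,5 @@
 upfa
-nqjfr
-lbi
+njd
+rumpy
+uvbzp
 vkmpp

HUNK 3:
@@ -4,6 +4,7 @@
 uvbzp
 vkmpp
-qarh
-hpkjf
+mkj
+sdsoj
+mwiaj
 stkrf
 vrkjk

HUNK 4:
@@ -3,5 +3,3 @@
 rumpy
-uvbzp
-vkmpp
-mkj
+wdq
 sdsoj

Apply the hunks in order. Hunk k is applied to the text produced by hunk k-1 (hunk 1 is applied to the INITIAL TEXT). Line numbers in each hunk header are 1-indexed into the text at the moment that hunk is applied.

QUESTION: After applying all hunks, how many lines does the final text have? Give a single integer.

Answer: 11

Derivation:
Hunk 1: at line 6 remove [epkp] add [stkrf,vrkjk,himr] -> 11 lines: upfa nqjfr lbi vkmpp qarh hpkjf stkrf vrkjk himr ypgne qpgb
Hunk 2: at line 1 remove [nqjfr,lbi] add [njd,rumpy,uvbzp] -> 12 lines: upfa njd rumpy uvbzp vkmpp qarh hpkjf stkrf vrkjk himr ypgne qpgb
Hunk 3: at line 4 remove [qarh,hpkjf] add [mkj,sdsoj,mwiaj] -> 13 lines: upfa njd rumpy uvbzp vkmpp mkj sdsoj mwiaj stkrf vrkjk himr ypgne qpgb
Hunk 4: at line 3 remove [uvbzp,vkmpp,mkj] add [wdq] -> 11 lines: upfa njd rumpy wdq sdsoj mwiaj stkrf vrkjk himr ypgne qpgb
Final line count: 11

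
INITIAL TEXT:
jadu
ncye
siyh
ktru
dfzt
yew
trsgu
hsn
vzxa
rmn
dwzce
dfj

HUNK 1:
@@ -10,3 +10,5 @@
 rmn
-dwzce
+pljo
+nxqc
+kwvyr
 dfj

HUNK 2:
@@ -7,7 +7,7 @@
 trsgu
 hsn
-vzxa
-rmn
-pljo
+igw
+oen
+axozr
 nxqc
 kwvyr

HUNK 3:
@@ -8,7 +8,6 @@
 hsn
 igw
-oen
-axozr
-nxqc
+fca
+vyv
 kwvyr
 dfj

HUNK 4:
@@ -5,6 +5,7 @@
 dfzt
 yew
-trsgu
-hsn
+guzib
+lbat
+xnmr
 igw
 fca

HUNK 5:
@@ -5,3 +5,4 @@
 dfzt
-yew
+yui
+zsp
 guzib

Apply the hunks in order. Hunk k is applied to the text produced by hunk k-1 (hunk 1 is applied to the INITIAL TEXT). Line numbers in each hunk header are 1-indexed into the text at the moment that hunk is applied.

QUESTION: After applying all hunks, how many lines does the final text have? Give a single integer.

Answer: 15

Derivation:
Hunk 1: at line 10 remove [dwzce] add [pljo,nxqc,kwvyr] -> 14 lines: jadu ncye siyh ktru dfzt yew trsgu hsn vzxa rmn pljo nxqc kwvyr dfj
Hunk 2: at line 7 remove [vzxa,rmn,pljo] add [igw,oen,axozr] -> 14 lines: jadu ncye siyh ktru dfzt yew trsgu hsn igw oen axozr nxqc kwvyr dfj
Hunk 3: at line 8 remove [oen,axozr,nxqc] add [fca,vyv] -> 13 lines: jadu ncye siyh ktru dfzt yew trsgu hsn igw fca vyv kwvyr dfj
Hunk 4: at line 5 remove [trsgu,hsn] add [guzib,lbat,xnmr] -> 14 lines: jadu ncye siyh ktru dfzt yew guzib lbat xnmr igw fca vyv kwvyr dfj
Hunk 5: at line 5 remove [yew] add [yui,zsp] -> 15 lines: jadu ncye siyh ktru dfzt yui zsp guzib lbat xnmr igw fca vyv kwvyr dfj
Final line count: 15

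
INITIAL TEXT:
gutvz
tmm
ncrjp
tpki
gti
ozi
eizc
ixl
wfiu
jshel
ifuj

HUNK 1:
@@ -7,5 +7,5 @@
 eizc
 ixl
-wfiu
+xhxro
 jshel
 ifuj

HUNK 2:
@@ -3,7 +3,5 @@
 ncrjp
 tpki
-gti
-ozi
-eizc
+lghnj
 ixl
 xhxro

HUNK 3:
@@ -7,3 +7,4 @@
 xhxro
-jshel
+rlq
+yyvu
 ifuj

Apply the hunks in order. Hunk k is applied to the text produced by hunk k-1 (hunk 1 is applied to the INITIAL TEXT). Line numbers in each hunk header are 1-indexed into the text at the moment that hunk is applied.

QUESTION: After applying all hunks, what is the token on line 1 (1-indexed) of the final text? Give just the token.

Hunk 1: at line 7 remove [wfiu] add [xhxro] -> 11 lines: gutvz tmm ncrjp tpki gti ozi eizc ixl xhxro jshel ifuj
Hunk 2: at line 3 remove [gti,ozi,eizc] add [lghnj] -> 9 lines: gutvz tmm ncrjp tpki lghnj ixl xhxro jshel ifuj
Hunk 3: at line 7 remove [jshel] add [rlq,yyvu] -> 10 lines: gutvz tmm ncrjp tpki lghnj ixl xhxro rlq yyvu ifuj
Final line 1: gutvz

Answer: gutvz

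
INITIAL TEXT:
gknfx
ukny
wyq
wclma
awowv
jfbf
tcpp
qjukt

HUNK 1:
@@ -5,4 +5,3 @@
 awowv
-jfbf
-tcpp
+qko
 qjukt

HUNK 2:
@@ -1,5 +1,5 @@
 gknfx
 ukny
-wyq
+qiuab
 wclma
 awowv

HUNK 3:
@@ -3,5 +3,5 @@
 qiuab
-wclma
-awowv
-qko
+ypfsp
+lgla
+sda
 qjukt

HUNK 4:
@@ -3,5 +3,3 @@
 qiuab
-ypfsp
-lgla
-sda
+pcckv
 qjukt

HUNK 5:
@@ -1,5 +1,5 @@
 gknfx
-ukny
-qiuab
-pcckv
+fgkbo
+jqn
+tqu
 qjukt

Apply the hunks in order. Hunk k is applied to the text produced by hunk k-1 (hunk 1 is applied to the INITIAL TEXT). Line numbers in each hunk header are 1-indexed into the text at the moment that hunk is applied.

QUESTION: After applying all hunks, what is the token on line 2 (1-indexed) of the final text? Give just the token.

Answer: fgkbo

Derivation:
Hunk 1: at line 5 remove [jfbf,tcpp] add [qko] -> 7 lines: gknfx ukny wyq wclma awowv qko qjukt
Hunk 2: at line 1 remove [wyq] add [qiuab] -> 7 lines: gknfx ukny qiuab wclma awowv qko qjukt
Hunk 3: at line 3 remove [wclma,awowv,qko] add [ypfsp,lgla,sda] -> 7 lines: gknfx ukny qiuab ypfsp lgla sda qjukt
Hunk 4: at line 3 remove [ypfsp,lgla,sda] add [pcckv] -> 5 lines: gknfx ukny qiuab pcckv qjukt
Hunk 5: at line 1 remove [ukny,qiuab,pcckv] add [fgkbo,jqn,tqu] -> 5 lines: gknfx fgkbo jqn tqu qjukt
Final line 2: fgkbo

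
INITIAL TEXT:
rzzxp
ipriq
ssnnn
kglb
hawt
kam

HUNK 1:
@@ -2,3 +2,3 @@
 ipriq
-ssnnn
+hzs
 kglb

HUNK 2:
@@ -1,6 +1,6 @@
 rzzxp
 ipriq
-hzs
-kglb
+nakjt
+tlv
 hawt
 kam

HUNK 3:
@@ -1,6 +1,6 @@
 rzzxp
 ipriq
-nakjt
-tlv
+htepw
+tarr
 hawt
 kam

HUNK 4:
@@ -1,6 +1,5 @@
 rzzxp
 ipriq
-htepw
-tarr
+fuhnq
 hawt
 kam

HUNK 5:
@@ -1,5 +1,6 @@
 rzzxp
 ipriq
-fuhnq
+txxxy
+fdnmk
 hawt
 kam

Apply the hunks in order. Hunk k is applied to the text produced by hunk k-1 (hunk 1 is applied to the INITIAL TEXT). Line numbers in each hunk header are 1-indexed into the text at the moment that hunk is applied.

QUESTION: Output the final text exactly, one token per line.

Hunk 1: at line 2 remove [ssnnn] add [hzs] -> 6 lines: rzzxp ipriq hzs kglb hawt kam
Hunk 2: at line 1 remove [hzs,kglb] add [nakjt,tlv] -> 6 lines: rzzxp ipriq nakjt tlv hawt kam
Hunk 3: at line 1 remove [nakjt,tlv] add [htepw,tarr] -> 6 lines: rzzxp ipriq htepw tarr hawt kam
Hunk 4: at line 1 remove [htepw,tarr] add [fuhnq] -> 5 lines: rzzxp ipriq fuhnq hawt kam
Hunk 5: at line 1 remove [fuhnq] add [txxxy,fdnmk] -> 6 lines: rzzxp ipriq txxxy fdnmk hawt kam

Answer: rzzxp
ipriq
txxxy
fdnmk
hawt
kam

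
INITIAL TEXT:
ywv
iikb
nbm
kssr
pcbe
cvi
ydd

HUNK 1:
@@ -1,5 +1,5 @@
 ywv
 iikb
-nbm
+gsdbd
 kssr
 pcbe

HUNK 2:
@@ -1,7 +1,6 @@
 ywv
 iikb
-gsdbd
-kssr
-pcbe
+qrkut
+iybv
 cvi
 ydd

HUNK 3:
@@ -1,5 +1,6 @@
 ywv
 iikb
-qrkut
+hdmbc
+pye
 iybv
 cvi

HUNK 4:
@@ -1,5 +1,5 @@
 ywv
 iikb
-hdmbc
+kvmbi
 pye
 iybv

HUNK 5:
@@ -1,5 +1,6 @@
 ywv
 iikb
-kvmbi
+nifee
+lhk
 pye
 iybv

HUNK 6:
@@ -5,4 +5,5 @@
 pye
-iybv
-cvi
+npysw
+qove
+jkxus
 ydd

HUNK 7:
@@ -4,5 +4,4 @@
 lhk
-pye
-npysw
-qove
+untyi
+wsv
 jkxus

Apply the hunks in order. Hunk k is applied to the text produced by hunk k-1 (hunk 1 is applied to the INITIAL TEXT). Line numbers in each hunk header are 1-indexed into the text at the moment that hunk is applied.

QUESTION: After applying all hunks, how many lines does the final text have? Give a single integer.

Answer: 8

Derivation:
Hunk 1: at line 1 remove [nbm] add [gsdbd] -> 7 lines: ywv iikb gsdbd kssr pcbe cvi ydd
Hunk 2: at line 1 remove [gsdbd,kssr,pcbe] add [qrkut,iybv] -> 6 lines: ywv iikb qrkut iybv cvi ydd
Hunk 3: at line 1 remove [qrkut] add [hdmbc,pye] -> 7 lines: ywv iikb hdmbc pye iybv cvi ydd
Hunk 4: at line 1 remove [hdmbc] add [kvmbi] -> 7 lines: ywv iikb kvmbi pye iybv cvi ydd
Hunk 5: at line 1 remove [kvmbi] add [nifee,lhk] -> 8 lines: ywv iikb nifee lhk pye iybv cvi ydd
Hunk 6: at line 5 remove [iybv,cvi] add [npysw,qove,jkxus] -> 9 lines: ywv iikb nifee lhk pye npysw qove jkxus ydd
Hunk 7: at line 4 remove [pye,npysw,qove] add [untyi,wsv] -> 8 lines: ywv iikb nifee lhk untyi wsv jkxus ydd
Final line count: 8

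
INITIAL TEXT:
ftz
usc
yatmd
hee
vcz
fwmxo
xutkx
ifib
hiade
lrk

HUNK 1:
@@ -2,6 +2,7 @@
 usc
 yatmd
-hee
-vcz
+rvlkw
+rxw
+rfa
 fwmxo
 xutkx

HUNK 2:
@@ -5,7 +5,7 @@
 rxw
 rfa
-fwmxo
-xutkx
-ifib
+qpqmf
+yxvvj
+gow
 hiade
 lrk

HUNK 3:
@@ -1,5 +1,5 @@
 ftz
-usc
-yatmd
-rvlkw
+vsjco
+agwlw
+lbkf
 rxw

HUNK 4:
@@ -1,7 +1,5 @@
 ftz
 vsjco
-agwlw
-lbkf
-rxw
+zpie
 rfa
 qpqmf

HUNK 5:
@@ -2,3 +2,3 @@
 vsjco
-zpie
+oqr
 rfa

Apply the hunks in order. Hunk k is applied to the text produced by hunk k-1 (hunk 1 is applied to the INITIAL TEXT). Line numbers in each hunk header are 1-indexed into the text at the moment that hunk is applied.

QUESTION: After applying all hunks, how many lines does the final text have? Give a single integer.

Answer: 9

Derivation:
Hunk 1: at line 2 remove [hee,vcz] add [rvlkw,rxw,rfa] -> 11 lines: ftz usc yatmd rvlkw rxw rfa fwmxo xutkx ifib hiade lrk
Hunk 2: at line 5 remove [fwmxo,xutkx,ifib] add [qpqmf,yxvvj,gow] -> 11 lines: ftz usc yatmd rvlkw rxw rfa qpqmf yxvvj gow hiade lrk
Hunk 3: at line 1 remove [usc,yatmd,rvlkw] add [vsjco,agwlw,lbkf] -> 11 lines: ftz vsjco agwlw lbkf rxw rfa qpqmf yxvvj gow hiade lrk
Hunk 4: at line 1 remove [agwlw,lbkf,rxw] add [zpie] -> 9 lines: ftz vsjco zpie rfa qpqmf yxvvj gow hiade lrk
Hunk 5: at line 2 remove [zpie] add [oqr] -> 9 lines: ftz vsjco oqr rfa qpqmf yxvvj gow hiade lrk
Final line count: 9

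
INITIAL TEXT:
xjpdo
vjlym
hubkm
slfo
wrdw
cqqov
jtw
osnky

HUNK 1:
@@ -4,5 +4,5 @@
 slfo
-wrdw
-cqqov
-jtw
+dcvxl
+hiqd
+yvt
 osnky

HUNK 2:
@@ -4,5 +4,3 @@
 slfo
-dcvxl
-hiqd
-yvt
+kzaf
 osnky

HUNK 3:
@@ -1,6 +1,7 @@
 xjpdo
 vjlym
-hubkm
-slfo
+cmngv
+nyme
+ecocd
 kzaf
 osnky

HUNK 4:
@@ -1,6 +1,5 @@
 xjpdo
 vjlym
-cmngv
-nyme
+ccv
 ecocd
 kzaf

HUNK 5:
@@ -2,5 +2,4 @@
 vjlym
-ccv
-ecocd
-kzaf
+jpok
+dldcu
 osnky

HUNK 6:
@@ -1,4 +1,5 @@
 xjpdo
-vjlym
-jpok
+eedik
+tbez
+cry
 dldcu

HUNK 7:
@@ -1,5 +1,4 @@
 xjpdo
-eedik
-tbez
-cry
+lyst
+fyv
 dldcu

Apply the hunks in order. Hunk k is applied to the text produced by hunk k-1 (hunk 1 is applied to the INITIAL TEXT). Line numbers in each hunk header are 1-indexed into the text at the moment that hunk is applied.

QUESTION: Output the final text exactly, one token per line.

Answer: xjpdo
lyst
fyv
dldcu
osnky

Derivation:
Hunk 1: at line 4 remove [wrdw,cqqov,jtw] add [dcvxl,hiqd,yvt] -> 8 lines: xjpdo vjlym hubkm slfo dcvxl hiqd yvt osnky
Hunk 2: at line 4 remove [dcvxl,hiqd,yvt] add [kzaf] -> 6 lines: xjpdo vjlym hubkm slfo kzaf osnky
Hunk 3: at line 1 remove [hubkm,slfo] add [cmngv,nyme,ecocd] -> 7 lines: xjpdo vjlym cmngv nyme ecocd kzaf osnky
Hunk 4: at line 1 remove [cmngv,nyme] add [ccv] -> 6 lines: xjpdo vjlym ccv ecocd kzaf osnky
Hunk 5: at line 2 remove [ccv,ecocd,kzaf] add [jpok,dldcu] -> 5 lines: xjpdo vjlym jpok dldcu osnky
Hunk 6: at line 1 remove [vjlym,jpok] add [eedik,tbez,cry] -> 6 lines: xjpdo eedik tbez cry dldcu osnky
Hunk 7: at line 1 remove [eedik,tbez,cry] add [lyst,fyv] -> 5 lines: xjpdo lyst fyv dldcu osnky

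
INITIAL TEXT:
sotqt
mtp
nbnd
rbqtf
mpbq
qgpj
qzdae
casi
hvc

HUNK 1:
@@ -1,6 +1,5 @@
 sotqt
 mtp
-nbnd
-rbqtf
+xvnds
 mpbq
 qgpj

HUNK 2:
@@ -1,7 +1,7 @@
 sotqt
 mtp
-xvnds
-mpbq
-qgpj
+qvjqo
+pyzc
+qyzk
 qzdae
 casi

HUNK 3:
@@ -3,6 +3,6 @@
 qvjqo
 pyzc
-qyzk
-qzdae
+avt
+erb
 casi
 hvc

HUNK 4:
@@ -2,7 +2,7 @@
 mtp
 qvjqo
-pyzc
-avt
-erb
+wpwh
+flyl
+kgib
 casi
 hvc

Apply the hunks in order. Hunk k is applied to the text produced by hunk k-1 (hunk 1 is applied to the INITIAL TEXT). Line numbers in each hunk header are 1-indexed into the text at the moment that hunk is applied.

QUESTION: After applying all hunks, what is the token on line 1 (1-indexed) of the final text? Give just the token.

Hunk 1: at line 1 remove [nbnd,rbqtf] add [xvnds] -> 8 lines: sotqt mtp xvnds mpbq qgpj qzdae casi hvc
Hunk 2: at line 1 remove [xvnds,mpbq,qgpj] add [qvjqo,pyzc,qyzk] -> 8 lines: sotqt mtp qvjqo pyzc qyzk qzdae casi hvc
Hunk 3: at line 3 remove [qyzk,qzdae] add [avt,erb] -> 8 lines: sotqt mtp qvjqo pyzc avt erb casi hvc
Hunk 4: at line 2 remove [pyzc,avt,erb] add [wpwh,flyl,kgib] -> 8 lines: sotqt mtp qvjqo wpwh flyl kgib casi hvc
Final line 1: sotqt

Answer: sotqt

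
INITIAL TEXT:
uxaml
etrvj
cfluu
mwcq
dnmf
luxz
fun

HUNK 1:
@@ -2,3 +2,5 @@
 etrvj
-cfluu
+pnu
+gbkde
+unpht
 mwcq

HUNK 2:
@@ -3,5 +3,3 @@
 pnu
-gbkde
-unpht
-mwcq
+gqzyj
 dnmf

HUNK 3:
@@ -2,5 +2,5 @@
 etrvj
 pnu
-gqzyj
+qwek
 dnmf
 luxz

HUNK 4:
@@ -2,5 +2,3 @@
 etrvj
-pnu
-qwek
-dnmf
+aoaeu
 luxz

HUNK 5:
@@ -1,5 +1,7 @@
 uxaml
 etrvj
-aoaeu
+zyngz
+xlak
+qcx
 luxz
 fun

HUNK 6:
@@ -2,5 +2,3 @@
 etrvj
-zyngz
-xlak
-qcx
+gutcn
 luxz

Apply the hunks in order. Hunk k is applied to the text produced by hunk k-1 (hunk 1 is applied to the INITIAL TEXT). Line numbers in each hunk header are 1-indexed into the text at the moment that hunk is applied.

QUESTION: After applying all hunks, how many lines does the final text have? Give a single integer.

Hunk 1: at line 2 remove [cfluu] add [pnu,gbkde,unpht] -> 9 lines: uxaml etrvj pnu gbkde unpht mwcq dnmf luxz fun
Hunk 2: at line 3 remove [gbkde,unpht,mwcq] add [gqzyj] -> 7 lines: uxaml etrvj pnu gqzyj dnmf luxz fun
Hunk 3: at line 2 remove [gqzyj] add [qwek] -> 7 lines: uxaml etrvj pnu qwek dnmf luxz fun
Hunk 4: at line 2 remove [pnu,qwek,dnmf] add [aoaeu] -> 5 lines: uxaml etrvj aoaeu luxz fun
Hunk 5: at line 1 remove [aoaeu] add [zyngz,xlak,qcx] -> 7 lines: uxaml etrvj zyngz xlak qcx luxz fun
Hunk 6: at line 2 remove [zyngz,xlak,qcx] add [gutcn] -> 5 lines: uxaml etrvj gutcn luxz fun
Final line count: 5

Answer: 5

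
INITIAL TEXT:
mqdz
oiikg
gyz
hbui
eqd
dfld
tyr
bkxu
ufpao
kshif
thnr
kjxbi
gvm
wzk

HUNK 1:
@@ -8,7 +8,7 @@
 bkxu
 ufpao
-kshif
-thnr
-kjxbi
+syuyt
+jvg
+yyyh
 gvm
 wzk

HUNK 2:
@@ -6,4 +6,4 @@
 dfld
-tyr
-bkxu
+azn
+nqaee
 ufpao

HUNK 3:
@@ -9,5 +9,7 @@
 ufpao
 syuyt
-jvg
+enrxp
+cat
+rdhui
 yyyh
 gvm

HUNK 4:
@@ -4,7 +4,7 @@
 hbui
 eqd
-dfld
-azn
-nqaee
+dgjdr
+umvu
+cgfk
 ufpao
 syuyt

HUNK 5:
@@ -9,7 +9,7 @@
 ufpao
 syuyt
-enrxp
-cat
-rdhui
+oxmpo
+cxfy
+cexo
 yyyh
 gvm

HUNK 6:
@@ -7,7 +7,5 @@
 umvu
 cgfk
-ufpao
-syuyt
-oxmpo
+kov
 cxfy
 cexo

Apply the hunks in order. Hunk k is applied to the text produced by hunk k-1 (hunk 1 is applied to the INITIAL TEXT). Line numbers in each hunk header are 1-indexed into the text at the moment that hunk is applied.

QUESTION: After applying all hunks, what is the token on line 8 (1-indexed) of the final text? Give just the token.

Hunk 1: at line 8 remove [kshif,thnr,kjxbi] add [syuyt,jvg,yyyh] -> 14 lines: mqdz oiikg gyz hbui eqd dfld tyr bkxu ufpao syuyt jvg yyyh gvm wzk
Hunk 2: at line 6 remove [tyr,bkxu] add [azn,nqaee] -> 14 lines: mqdz oiikg gyz hbui eqd dfld azn nqaee ufpao syuyt jvg yyyh gvm wzk
Hunk 3: at line 9 remove [jvg] add [enrxp,cat,rdhui] -> 16 lines: mqdz oiikg gyz hbui eqd dfld azn nqaee ufpao syuyt enrxp cat rdhui yyyh gvm wzk
Hunk 4: at line 4 remove [dfld,azn,nqaee] add [dgjdr,umvu,cgfk] -> 16 lines: mqdz oiikg gyz hbui eqd dgjdr umvu cgfk ufpao syuyt enrxp cat rdhui yyyh gvm wzk
Hunk 5: at line 9 remove [enrxp,cat,rdhui] add [oxmpo,cxfy,cexo] -> 16 lines: mqdz oiikg gyz hbui eqd dgjdr umvu cgfk ufpao syuyt oxmpo cxfy cexo yyyh gvm wzk
Hunk 6: at line 7 remove [ufpao,syuyt,oxmpo] add [kov] -> 14 lines: mqdz oiikg gyz hbui eqd dgjdr umvu cgfk kov cxfy cexo yyyh gvm wzk
Final line 8: cgfk

Answer: cgfk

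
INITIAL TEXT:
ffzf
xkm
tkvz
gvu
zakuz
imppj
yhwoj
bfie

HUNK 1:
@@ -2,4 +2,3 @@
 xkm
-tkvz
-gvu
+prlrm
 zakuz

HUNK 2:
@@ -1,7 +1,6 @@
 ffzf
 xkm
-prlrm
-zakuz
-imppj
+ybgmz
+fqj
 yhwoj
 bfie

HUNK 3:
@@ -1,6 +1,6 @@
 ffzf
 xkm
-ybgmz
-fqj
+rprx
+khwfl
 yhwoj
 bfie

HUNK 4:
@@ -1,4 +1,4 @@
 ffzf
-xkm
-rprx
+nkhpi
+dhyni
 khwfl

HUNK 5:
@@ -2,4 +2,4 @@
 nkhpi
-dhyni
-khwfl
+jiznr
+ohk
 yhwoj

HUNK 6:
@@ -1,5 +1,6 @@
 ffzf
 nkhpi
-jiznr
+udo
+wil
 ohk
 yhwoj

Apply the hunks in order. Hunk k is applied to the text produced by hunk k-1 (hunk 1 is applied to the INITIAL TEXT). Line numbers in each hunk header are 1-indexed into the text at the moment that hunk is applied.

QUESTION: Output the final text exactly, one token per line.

Hunk 1: at line 2 remove [tkvz,gvu] add [prlrm] -> 7 lines: ffzf xkm prlrm zakuz imppj yhwoj bfie
Hunk 2: at line 1 remove [prlrm,zakuz,imppj] add [ybgmz,fqj] -> 6 lines: ffzf xkm ybgmz fqj yhwoj bfie
Hunk 3: at line 1 remove [ybgmz,fqj] add [rprx,khwfl] -> 6 lines: ffzf xkm rprx khwfl yhwoj bfie
Hunk 4: at line 1 remove [xkm,rprx] add [nkhpi,dhyni] -> 6 lines: ffzf nkhpi dhyni khwfl yhwoj bfie
Hunk 5: at line 2 remove [dhyni,khwfl] add [jiznr,ohk] -> 6 lines: ffzf nkhpi jiznr ohk yhwoj bfie
Hunk 6: at line 1 remove [jiznr] add [udo,wil] -> 7 lines: ffzf nkhpi udo wil ohk yhwoj bfie

Answer: ffzf
nkhpi
udo
wil
ohk
yhwoj
bfie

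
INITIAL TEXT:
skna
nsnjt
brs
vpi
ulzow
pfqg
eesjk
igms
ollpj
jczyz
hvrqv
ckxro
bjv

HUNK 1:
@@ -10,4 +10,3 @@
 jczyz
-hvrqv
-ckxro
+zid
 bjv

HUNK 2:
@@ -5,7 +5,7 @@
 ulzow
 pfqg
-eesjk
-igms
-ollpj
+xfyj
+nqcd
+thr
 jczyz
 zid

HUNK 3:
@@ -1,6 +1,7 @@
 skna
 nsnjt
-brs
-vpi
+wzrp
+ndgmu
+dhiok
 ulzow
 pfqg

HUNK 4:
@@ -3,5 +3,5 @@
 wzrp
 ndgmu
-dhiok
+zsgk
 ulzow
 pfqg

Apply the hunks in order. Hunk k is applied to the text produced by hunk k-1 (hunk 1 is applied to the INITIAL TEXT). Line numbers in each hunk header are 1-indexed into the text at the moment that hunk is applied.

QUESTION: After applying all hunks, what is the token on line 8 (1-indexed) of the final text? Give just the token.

Hunk 1: at line 10 remove [hvrqv,ckxro] add [zid] -> 12 lines: skna nsnjt brs vpi ulzow pfqg eesjk igms ollpj jczyz zid bjv
Hunk 2: at line 5 remove [eesjk,igms,ollpj] add [xfyj,nqcd,thr] -> 12 lines: skna nsnjt brs vpi ulzow pfqg xfyj nqcd thr jczyz zid bjv
Hunk 3: at line 1 remove [brs,vpi] add [wzrp,ndgmu,dhiok] -> 13 lines: skna nsnjt wzrp ndgmu dhiok ulzow pfqg xfyj nqcd thr jczyz zid bjv
Hunk 4: at line 3 remove [dhiok] add [zsgk] -> 13 lines: skna nsnjt wzrp ndgmu zsgk ulzow pfqg xfyj nqcd thr jczyz zid bjv
Final line 8: xfyj

Answer: xfyj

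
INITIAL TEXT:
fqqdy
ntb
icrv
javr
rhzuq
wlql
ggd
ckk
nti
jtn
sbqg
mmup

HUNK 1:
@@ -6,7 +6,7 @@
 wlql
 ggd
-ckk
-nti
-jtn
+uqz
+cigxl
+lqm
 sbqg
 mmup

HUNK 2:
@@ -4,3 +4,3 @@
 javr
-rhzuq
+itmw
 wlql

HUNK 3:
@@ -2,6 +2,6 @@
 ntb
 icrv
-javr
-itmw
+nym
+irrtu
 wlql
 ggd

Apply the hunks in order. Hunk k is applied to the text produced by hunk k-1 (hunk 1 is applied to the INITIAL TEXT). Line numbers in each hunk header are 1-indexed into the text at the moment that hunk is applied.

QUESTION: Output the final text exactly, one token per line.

Hunk 1: at line 6 remove [ckk,nti,jtn] add [uqz,cigxl,lqm] -> 12 lines: fqqdy ntb icrv javr rhzuq wlql ggd uqz cigxl lqm sbqg mmup
Hunk 2: at line 4 remove [rhzuq] add [itmw] -> 12 lines: fqqdy ntb icrv javr itmw wlql ggd uqz cigxl lqm sbqg mmup
Hunk 3: at line 2 remove [javr,itmw] add [nym,irrtu] -> 12 lines: fqqdy ntb icrv nym irrtu wlql ggd uqz cigxl lqm sbqg mmup

Answer: fqqdy
ntb
icrv
nym
irrtu
wlql
ggd
uqz
cigxl
lqm
sbqg
mmup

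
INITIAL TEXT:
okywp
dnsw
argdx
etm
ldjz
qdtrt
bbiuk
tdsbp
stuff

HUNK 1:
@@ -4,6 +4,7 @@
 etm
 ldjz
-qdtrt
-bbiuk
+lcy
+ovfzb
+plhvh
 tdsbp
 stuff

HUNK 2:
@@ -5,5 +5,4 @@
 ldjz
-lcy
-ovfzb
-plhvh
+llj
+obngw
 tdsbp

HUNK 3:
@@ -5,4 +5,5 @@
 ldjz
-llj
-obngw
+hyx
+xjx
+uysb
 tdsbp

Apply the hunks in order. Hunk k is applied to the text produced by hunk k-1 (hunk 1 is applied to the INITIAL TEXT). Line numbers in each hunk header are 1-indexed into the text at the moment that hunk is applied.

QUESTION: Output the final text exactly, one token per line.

Hunk 1: at line 4 remove [qdtrt,bbiuk] add [lcy,ovfzb,plhvh] -> 10 lines: okywp dnsw argdx etm ldjz lcy ovfzb plhvh tdsbp stuff
Hunk 2: at line 5 remove [lcy,ovfzb,plhvh] add [llj,obngw] -> 9 lines: okywp dnsw argdx etm ldjz llj obngw tdsbp stuff
Hunk 3: at line 5 remove [llj,obngw] add [hyx,xjx,uysb] -> 10 lines: okywp dnsw argdx etm ldjz hyx xjx uysb tdsbp stuff

Answer: okywp
dnsw
argdx
etm
ldjz
hyx
xjx
uysb
tdsbp
stuff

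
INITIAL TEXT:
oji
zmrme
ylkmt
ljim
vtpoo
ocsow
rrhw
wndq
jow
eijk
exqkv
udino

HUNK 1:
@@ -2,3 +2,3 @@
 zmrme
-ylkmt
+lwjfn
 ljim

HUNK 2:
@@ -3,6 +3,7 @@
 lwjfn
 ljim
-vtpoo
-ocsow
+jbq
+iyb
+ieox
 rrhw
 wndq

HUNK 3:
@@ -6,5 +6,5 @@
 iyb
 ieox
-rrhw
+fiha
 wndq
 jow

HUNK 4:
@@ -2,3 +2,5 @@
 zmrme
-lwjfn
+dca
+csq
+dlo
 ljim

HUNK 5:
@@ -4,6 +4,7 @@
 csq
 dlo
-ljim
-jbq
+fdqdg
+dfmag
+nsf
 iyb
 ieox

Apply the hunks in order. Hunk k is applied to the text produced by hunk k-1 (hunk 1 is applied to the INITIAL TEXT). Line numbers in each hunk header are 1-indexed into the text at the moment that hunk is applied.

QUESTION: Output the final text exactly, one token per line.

Hunk 1: at line 2 remove [ylkmt] add [lwjfn] -> 12 lines: oji zmrme lwjfn ljim vtpoo ocsow rrhw wndq jow eijk exqkv udino
Hunk 2: at line 3 remove [vtpoo,ocsow] add [jbq,iyb,ieox] -> 13 lines: oji zmrme lwjfn ljim jbq iyb ieox rrhw wndq jow eijk exqkv udino
Hunk 3: at line 6 remove [rrhw] add [fiha] -> 13 lines: oji zmrme lwjfn ljim jbq iyb ieox fiha wndq jow eijk exqkv udino
Hunk 4: at line 2 remove [lwjfn] add [dca,csq,dlo] -> 15 lines: oji zmrme dca csq dlo ljim jbq iyb ieox fiha wndq jow eijk exqkv udino
Hunk 5: at line 4 remove [ljim,jbq] add [fdqdg,dfmag,nsf] -> 16 lines: oji zmrme dca csq dlo fdqdg dfmag nsf iyb ieox fiha wndq jow eijk exqkv udino

Answer: oji
zmrme
dca
csq
dlo
fdqdg
dfmag
nsf
iyb
ieox
fiha
wndq
jow
eijk
exqkv
udino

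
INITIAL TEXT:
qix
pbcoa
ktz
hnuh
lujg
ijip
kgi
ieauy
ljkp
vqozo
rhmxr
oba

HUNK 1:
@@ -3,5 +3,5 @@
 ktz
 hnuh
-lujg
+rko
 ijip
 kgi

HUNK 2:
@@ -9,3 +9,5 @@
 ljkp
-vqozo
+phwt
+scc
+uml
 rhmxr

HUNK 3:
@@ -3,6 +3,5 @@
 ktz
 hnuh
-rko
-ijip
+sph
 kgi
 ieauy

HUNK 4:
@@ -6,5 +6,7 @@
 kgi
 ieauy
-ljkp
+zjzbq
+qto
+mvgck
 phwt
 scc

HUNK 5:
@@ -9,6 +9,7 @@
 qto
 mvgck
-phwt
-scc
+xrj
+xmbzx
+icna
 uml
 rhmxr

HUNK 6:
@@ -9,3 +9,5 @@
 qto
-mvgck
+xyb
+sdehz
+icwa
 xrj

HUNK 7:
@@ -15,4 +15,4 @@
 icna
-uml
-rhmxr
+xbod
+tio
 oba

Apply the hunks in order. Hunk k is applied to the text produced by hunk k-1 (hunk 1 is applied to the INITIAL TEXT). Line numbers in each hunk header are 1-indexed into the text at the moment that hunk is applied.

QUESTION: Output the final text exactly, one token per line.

Hunk 1: at line 3 remove [lujg] add [rko] -> 12 lines: qix pbcoa ktz hnuh rko ijip kgi ieauy ljkp vqozo rhmxr oba
Hunk 2: at line 9 remove [vqozo] add [phwt,scc,uml] -> 14 lines: qix pbcoa ktz hnuh rko ijip kgi ieauy ljkp phwt scc uml rhmxr oba
Hunk 3: at line 3 remove [rko,ijip] add [sph] -> 13 lines: qix pbcoa ktz hnuh sph kgi ieauy ljkp phwt scc uml rhmxr oba
Hunk 4: at line 6 remove [ljkp] add [zjzbq,qto,mvgck] -> 15 lines: qix pbcoa ktz hnuh sph kgi ieauy zjzbq qto mvgck phwt scc uml rhmxr oba
Hunk 5: at line 9 remove [phwt,scc] add [xrj,xmbzx,icna] -> 16 lines: qix pbcoa ktz hnuh sph kgi ieauy zjzbq qto mvgck xrj xmbzx icna uml rhmxr oba
Hunk 6: at line 9 remove [mvgck] add [xyb,sdehz,icwa] -> 18 lines: qix pbcoa ktz hnuh sph kgi ieauy zjzbq qto xyb sdehz icwa xrj xmbzx icna uml rhmxr oba
Hunk 7: at line 15 remove [uml,rhmxr] add [xbod,tio] -> 18 lines: qix pbcoa ktz hnuh sph kgi ieauy zjzbq qto xyb sdehz icwa xrj xmbzx icna xbod tio oba

Answer: qix
pbcoa
ktz
hnuh
sph
kgi
ieauy
zjzbq
qto
xyb
sdehz
icwa
xrj
xmbzx
icna
xbod
tio
oba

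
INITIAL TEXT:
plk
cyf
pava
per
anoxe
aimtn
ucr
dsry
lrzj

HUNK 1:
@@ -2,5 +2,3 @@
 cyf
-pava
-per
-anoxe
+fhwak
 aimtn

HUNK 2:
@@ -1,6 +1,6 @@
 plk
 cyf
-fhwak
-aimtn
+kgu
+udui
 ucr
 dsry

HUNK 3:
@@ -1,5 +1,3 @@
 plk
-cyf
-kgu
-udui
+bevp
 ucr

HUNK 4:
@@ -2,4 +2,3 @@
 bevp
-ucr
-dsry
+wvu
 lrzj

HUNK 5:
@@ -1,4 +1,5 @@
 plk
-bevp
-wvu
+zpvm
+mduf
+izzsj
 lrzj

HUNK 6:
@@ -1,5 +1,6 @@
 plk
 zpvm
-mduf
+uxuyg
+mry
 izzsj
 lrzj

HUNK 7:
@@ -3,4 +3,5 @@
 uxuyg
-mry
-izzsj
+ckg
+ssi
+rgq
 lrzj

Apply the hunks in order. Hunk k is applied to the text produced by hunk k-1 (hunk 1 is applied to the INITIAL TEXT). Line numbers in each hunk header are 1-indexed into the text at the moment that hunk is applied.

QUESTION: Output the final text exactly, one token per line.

Answer: plk
zpvm
uxuyg
ckg
ssi
rgq
lrzj

Derivation:
Hunk 1: at line 2 remove [pava,per,anoxe] add [fhwak] -> 7 lines: plk cyf fhwak aimtn ucr dsry lrzj
Hunk 2: at line 1 remove [fhwak,aimtn] add [kgu,udui] -> 7 lines: plk cyf kgu udui ucr dsry lrzj
Hunk 3: at line 1 remove [cyf,kgu,udui] add [bevp] -> 5 lines: plk bevp ucr dsry lrzj
Hunk 4: at line 2 remove [ucr,dsry] add [wvu] -> 4 lines: plk bevp wvu lrzj
Hunk 5: at line 1 remove [bevp,wvu] add [zpvm,mduf,izzsj] -> 5 lines: plk zpvm mduf izzsj lrzj
Hunk 6: at line 1 remove [mduf] add [uxuyg,mry] -> 6 lines: plk zpvm uxuyg mry izzsj lrzj
Hunk 7: at line 3 remove [mry,izzsj] add [ckg,ssi,rgq] -> 7 lines: plk zpvm uxuyg ckg ssi rgq lrzj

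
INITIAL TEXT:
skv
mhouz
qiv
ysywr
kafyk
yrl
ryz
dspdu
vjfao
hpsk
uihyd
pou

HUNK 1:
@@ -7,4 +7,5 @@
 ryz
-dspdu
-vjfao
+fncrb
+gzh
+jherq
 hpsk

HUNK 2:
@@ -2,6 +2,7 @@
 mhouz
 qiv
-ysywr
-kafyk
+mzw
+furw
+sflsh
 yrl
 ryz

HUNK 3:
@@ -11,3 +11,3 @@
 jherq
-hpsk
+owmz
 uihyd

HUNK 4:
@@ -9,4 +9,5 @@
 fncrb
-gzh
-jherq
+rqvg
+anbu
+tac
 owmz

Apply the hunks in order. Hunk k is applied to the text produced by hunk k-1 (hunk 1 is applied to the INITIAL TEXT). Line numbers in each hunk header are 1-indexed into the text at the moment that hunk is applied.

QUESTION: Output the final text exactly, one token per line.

Hunk 1: at line 7 remove [dspdu,vjfao] add [fncrb,gzh,jherq] -> 13 lines: skv mhouz qiv ysywr kafyk yrl ryz fncrb gzh jherq hpsk uihyd pou
Hunk 2: at line 2 remove [ysywr,kafyk] add [mzw,furw,sflsh] -> 14 lines: skv mhouz qiv mzw furw sflsh yrl ryz fncrb gzh jherq hpsk uihyd pou
Hunk 3: at line 11 remove [hpsk] add [owmz] -> 14 lines: skv mhouz qiv mzw furw sflsh yrl ryz fncrb gzh jherq owmz uihyd pou
Hunk 4: at line 9 remove [gzh,jherq] add [rqvg,anbu,tac] -> 15 lines: skv mhouz qiv mzw furw sflsh yrl ryz fncrb rqvg anbu tac owmz uihyd pou

Answer: skv
mhouz
qiv
mzw
furw
sflsh
yrl
ryz
fncrb
rqvg
anbu
tac
owmz
uihyd
pou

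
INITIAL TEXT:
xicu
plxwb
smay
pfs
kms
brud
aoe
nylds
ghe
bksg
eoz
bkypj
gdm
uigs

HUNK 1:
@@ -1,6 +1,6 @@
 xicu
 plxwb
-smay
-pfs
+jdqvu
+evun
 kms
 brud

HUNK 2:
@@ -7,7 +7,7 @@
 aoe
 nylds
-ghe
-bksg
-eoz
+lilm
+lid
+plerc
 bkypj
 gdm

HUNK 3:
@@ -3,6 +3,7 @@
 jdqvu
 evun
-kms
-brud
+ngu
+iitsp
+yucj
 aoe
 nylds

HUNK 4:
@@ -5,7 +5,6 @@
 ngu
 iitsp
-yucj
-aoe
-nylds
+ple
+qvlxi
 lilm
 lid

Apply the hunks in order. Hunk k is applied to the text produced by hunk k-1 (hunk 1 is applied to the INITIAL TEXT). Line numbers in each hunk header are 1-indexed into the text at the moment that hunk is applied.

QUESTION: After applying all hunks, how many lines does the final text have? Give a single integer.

Answer: 14

Derivation:
Hunk 1: at line 1 remove [smay,pfs] add [jdqvu,evun] -> 14 lines: xicu plxwb jdqvu evun kms brud aoe nylds ghe bksg eoz bkypj gdm uigs
Hunk 2: at line 7 remove [ghe,bksg,eoz] add [lilm,lid,plerc] -> 14 lines: xicu plxwb jdqvu evun kms brud aoe nylds lilm lid plerc bkypj gdm uigs
Hunk 3: at line 3 remove [kms,brud] add [ngu,iitsp,yucj] -> 15 lines: xicu plxwb jdqvu evun ngu iitsp yucj aoe nylds lilm lid plerc bkypj gdm uigs
Hunk 4: at line 5 remove [yucj,aoe,nylds] add [ple,qvlxi] -> 14 lines: xicu plxwb jdqvu evun ngu iitsp ple qvlxi lilm lid plerc bkypj gdm uigs
Final line count: 14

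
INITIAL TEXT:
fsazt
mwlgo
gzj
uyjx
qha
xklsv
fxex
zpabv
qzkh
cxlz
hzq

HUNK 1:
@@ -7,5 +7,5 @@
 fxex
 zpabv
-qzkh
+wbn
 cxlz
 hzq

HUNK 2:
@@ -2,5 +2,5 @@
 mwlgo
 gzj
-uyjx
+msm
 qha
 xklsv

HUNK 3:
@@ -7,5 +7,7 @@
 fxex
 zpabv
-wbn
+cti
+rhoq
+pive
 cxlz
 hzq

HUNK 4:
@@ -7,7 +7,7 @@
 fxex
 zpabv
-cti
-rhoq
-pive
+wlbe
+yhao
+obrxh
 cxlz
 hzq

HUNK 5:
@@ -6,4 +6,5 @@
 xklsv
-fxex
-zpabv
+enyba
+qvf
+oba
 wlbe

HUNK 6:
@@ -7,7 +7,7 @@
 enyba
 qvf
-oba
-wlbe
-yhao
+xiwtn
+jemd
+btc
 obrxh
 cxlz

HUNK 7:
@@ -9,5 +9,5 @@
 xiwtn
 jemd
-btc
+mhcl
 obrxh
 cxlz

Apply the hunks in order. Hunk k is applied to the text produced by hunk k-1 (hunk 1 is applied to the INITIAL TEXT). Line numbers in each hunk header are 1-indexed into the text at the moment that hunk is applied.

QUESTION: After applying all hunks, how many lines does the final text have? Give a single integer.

Hunk 1: at line 7 remove [qzkh] add [wbn] -> 11 lines: fsazt mwlgo gzj uyjx qha xklsv fxex zpabv wbn cxlz hzq
Hunk 2: at line 2 remove [uyjx] add [msm] -> 11 lines: fsazt mwlgo gzj msm qha xklsv fxex zpabv wbn cxlz hzq
Hunk 3: at line 7 remove [wbn] add [cti,rhoq,pive] -> 13 lines: fsazt mwlgo gzj msm qha xklsv fxex zpabv cti rhoq pive cxlz hzq
Hunk 4: at line 7 remove [cti,rhoq,pive] add [wlbe,yhao,obrxh] -> 13 lines: fsazt mwlgo gzj msm qha xklsv fxex zpabv wlbe yhao obrxh cxlz hzq
Hunk 5: at line 6 remove [fxex,zpabv] add [enyba,qvf,oba] -> 14 lines: fsazt mwlgo gzj msm qha xklsv enyba qvf oba wlbe yhao obrxh cxlz hzq
Hunk 6: at line 7 remove [oba,wlbe,yhao] add [xiwtn,jemd,btc] -> 14 lines: fsazt mwlgo gzj msm qha xklsv enyba qvf xiwtn jemd btc obrxh cxlz hzq
Hunk 7: at line 9 remove [btc] add [mhcl] -> 14 lines: fsazt mwlgo gzj msm qha xklsv enyba qvf xiwtn jemd mhcl obrxh cxlz hzq
Final line count: 14

Answer: 14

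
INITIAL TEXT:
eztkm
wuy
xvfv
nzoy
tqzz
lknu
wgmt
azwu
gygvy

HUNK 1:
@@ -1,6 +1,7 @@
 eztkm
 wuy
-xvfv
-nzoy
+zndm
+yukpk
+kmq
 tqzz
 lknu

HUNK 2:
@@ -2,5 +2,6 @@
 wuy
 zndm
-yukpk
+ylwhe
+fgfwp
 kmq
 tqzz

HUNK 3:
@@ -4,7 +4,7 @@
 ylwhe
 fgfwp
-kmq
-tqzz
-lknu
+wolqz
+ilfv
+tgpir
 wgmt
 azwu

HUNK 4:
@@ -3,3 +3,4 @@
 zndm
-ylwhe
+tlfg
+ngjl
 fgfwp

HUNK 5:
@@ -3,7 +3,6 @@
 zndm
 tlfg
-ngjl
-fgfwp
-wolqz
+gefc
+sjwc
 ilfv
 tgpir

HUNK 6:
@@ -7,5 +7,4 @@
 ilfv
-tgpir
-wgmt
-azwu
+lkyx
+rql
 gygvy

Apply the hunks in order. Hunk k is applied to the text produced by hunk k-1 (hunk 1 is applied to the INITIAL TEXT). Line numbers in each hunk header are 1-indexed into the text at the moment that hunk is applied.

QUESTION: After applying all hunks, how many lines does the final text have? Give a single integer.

Answer: 10

Derivation:
Hunk 1: at line 1 remove [xvfv,nzoy] add [zndm,yukpk,kmq] -> 10 lines: eztkm wuy zndm yukpk kmq tqzz lknu wgmt azwu gygvy
Hunk 2: at line 2 remove [yukpk] add [ylwhe,fgfwp] -> 11 lines: eztkm wuy zndm ylwhe fgfwp kmq tqzz lknu wgmt azwu gygvy
Hunk 3: at line 4 remove [kmq,tqzz,lknu] add [wolqz,ilfv,tgpir] -> 11 lines: eztkm wuy zndm ylwhe fgfwp wolqz ilfv tgpir wgmt azwu gygvy
Hunk 4: at line 3 remove [ylwhe] add [tlfg,ngjl] -> 12 lines: eztkm wuy zndm tlfg ngjl fgfwp wolqz ilfv tgpir wgmt azwu gygvy
Hunk 5: at line 3 remove [ngjl,fgfwp,wolqz] add [gefc,sjwc] -> 11 lines: eztkm wuy zndm tlfg gefc sjwc ilfv tgpir wgmt azwu gygvy
Hunk 6: at line 7 remove [tgpir,wgmt,azwu] add [lkyx,rql] -> 10 lines: eztkm wuy zndm tlfg gefc sjwc ilfv lkyx rql gygvy
Final line count: 10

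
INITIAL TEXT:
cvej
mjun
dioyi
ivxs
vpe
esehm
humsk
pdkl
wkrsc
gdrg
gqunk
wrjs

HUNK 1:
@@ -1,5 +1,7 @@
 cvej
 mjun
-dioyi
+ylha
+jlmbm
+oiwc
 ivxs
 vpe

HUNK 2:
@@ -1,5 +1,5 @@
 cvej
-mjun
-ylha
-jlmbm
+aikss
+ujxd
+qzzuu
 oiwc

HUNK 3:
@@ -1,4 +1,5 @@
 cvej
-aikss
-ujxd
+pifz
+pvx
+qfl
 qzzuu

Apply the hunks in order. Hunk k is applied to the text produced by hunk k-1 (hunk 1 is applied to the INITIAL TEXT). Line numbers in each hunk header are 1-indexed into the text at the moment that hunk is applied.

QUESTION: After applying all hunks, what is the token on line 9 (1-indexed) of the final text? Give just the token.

Answer: esehm

Derivation:
Hunk 1: at line 1 remove [dioyi] add [ylha,jlmbm,oiwc] -> 14 lines: cvej mjun ylha jlmbm oiwc ivxs vpe esehm humsk pdkl wkrsc gdrg gqunk wrjs
Hunk 2: at line 1 remove [mjun,ylha,jlmbm] add [aikss,ujxd,qzzuu] -> 14 lines: cvej aikss ujxd qzzuu oiwc ivxs vpe esehm humsk pdkl wkrsc gdrg gqunk wrjs
Hunk 3: at line 1 remove [aikss,ujxd] add [pifz,pvx,qfl] -> 15 lines: cvej pifz pvx qfl qzzuu oiwc ivxs vpe esehm humsk pdkl wkrsc gdrg gqunk wrjs
Final line 9: esehm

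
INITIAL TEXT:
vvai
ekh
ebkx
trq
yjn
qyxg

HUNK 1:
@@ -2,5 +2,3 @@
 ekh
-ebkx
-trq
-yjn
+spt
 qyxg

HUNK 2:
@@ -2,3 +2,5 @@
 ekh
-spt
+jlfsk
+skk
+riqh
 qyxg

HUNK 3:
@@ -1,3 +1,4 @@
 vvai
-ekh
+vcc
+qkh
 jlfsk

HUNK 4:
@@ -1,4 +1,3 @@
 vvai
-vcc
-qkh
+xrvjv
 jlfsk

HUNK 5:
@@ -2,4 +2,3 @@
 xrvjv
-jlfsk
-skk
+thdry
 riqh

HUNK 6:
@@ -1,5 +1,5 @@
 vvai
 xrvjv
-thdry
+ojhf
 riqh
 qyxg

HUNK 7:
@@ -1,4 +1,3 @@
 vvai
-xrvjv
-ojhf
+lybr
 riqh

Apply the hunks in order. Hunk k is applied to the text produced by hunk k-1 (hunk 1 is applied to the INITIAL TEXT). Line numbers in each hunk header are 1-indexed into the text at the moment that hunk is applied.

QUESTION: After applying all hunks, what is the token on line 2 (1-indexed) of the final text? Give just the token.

Hunk 1: at line 2 remove [ebkx,trq,yjn] add [spt] -> 4 lines: vvai ekh spt qyxg
Hunk 2: at line 2 remove [spt] add [jlfsk,skk,riqh] -> 6 lines: vvai ekh jlfsk skk riqh qyxg
Hunk 3: at line 1 remove [ekh] add [vcc,qkh] -> 7 lines: vvai vcc qkh jlfsk skk riqh qyxg
Hunk 4: at line 1 remove [vcc,qkh] add [xrvjv] -> 6 lines: vvai xrvjv jlfsk skk riqh qyxg
Hunk 5: at line 2 remove [jlfsk,skk] add [thdry] -> 5 lines: vvai xrvjv thdry riqh qyxg
Hunk 6: at line 1 remove [thdry] add [ojhf] -> 5 lines: vvai xrvjv ojhf riqh qyxg
Hunk 7: at line 1 remove [xrvjv,ojhf] add [lybr] -> 4 lines: vvai lybr riqh qyxg
Final line 2: lybr

Answer: lybr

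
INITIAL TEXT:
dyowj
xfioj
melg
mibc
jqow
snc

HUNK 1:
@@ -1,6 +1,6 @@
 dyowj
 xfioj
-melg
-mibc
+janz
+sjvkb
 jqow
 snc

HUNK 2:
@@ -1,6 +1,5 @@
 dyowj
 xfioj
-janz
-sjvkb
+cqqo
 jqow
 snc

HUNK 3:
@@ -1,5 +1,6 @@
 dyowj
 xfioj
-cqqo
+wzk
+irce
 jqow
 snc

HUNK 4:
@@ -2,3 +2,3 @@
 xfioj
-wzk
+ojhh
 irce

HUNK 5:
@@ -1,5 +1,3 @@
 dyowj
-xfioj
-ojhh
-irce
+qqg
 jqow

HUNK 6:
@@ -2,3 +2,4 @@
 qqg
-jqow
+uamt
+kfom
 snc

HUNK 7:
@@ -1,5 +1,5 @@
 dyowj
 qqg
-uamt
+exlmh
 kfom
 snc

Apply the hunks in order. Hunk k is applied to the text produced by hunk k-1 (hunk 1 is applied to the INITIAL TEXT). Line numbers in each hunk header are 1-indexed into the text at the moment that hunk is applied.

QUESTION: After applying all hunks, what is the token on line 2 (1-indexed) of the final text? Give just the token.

Answer: qqg

Derivation:
Hunk 1: at line 1 remove [melg,mibc] add [janz,sjvkb] -> 6 lines: dyowj xfioj janz sjvkb jqow snc
Hunk 2: at line 1 remove [janz,sjvkb] add [cqqo] -> 5 lines: dyowj xfioj cqqo jqow snc
Hunk 3: at line 1 remove [cqqo] add [wzk,irce] -> 6 lines: dyowj xfioj wzk irce jqow snc
Hunk 4: at line 2 remove [wzk] add [ojhh] -> 6 lines: dyowj xfioj ojhh irce jqow snc
Hunk 5: at line 1 remove [xfioj,ojhh,irce] add [qqg] -> 4 lines: dyowj qqg jqow snc
Hunk 6: at line 2 remove [jqow] add [uamt,kfom] -> 5 lines: dyowj qqg uamt kfom snc
Hunk 7: at line 1 remove [uamt] add [exlmh] -> 5 lines: dyowj qqg exlmh kfom snc
Final line 2: qqg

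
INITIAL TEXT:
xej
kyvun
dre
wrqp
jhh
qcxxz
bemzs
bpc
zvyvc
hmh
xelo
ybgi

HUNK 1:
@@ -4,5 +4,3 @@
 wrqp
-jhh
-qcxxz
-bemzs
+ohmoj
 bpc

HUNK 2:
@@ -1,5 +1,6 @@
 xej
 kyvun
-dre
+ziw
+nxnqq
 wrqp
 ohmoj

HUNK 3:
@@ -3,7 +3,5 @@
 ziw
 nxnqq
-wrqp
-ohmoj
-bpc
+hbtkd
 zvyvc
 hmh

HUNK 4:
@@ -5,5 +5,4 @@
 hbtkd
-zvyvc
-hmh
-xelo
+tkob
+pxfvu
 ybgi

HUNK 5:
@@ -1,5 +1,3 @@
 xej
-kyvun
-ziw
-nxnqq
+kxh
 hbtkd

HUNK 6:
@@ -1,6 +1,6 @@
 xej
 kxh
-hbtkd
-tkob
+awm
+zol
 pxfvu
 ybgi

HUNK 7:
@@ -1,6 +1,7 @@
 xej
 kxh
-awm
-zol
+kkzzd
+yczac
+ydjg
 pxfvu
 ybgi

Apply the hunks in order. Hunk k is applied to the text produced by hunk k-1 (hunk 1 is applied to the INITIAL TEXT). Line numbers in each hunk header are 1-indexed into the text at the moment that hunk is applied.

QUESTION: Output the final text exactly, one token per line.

Answer: xej
kxh
kkzzd
yczac
ydjg
pxfvu
ybgi

Derivation:
Hunk 1: at line 4 remove [jhh,qcxxz,bemzs] add [ohmoj] -> 10 lines: xej kyvun dre wrqp ohmoj bpc zvyvc hmh xelo ybgi
Hunk 2: at line 1 remove [dre] add [ziw,nxnqq] -> 11 lines: xej kyvun ziw nxnqq wrqp ohmoj bpc zvyvc hmh xelo ybgi
Hunk 3: at line 3 remove [wrqp,ohmoj,bpc] add [hbtkd] -> 9 lines: xej kyvun ziw nxnqq hbtkd zvyvc hmh xelo ybgi
Hunk 4: at line 5 remove [zvyvc,hmh,xelo] add [tkob,pxfvu] -> 8 lines: xej kyvun ziw nxnqq hbtkd tkob pxfvu ybgi
Hunk 5: at line 1 remove [kyvun,ziw,nxnqq] add [kxh] -> 6 lines: xej kxh hbtkd tkob pxfvu ybgi
Hunk 6: at line 1 remove [hbtkd,tkob] add [awm,zol] -> 6 lines: xej kxh awm zol pxfvu ybgi
Hunk 7: at line 1 remove [awm,zol] add [kkzzd,yczac,ydjg] -> 7 lines: xej kxh kkzzd yczac ydjg pxfvu ybgi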